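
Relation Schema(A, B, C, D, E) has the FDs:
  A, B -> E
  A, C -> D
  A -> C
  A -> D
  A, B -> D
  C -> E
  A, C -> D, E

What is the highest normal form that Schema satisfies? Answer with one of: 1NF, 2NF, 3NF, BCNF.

1NF

Candidate key: {A, B}. Prime attributes: {A, B}.
For A, C -> D we have {A, C}⁺ = {A, C, D, E}; {A, C} is not a superkey, so BCNF fails.
Because {D} is non-prime and the left side of A, C -> D is not a superkey, the relation is not in 3NF.
Since {A} ⊂ {A, B} and {A}⁺ ⊇ {C, D, E} with {C, D, E} non-prime, there is a partial dependency; 2NF fails.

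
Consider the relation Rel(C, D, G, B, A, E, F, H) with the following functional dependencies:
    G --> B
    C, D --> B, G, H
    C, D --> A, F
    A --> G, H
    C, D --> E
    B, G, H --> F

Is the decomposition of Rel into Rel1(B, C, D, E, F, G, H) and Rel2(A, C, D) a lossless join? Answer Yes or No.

Yes

Rel1 ∩ Rel2 = {C, D}; its closure under F is {A, B, C, D, E, F, G, H}.
This includes all of Rel1, so the common attributes are a superkey of Rel1 — the join is lossless.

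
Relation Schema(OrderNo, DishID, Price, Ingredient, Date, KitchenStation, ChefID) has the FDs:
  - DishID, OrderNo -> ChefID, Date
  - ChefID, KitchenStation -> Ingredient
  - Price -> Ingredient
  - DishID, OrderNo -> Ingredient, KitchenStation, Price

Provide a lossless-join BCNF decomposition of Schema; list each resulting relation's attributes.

{ChefID, Date, DishID, KitchenStation, OrderNo, Price}; {ChefID, Ingredient, KitchenStation}

Candidate key of the original relation: {DishID, OrderNo}.
Within {ChefID, Date, DishID, Ingredient, KitchenStation, OrderNo, Price}: {ChefID, KitchenStation}⁺ ∩ {ChefID, Date, DishID, Ingredient, KitchenStation, OrderNo, Price} = {ChefID, Ingredient, KitchenStation}, not the whole set, so ChefID, KitchenStation -> Ingredient violates BCNF; decompose into {ChefID, Ingredient, KitchenStation} and {ChefID, Date, DishID, KitchenStation, OrderNo, Price}.
{ChefID, Ingredient, KitchenStation}: every determinant is a superkey — BCNF.
{ChefID, Date, DishID, KitchenStation, OrderNo, Price}: every determinant is a superkey — BCNF.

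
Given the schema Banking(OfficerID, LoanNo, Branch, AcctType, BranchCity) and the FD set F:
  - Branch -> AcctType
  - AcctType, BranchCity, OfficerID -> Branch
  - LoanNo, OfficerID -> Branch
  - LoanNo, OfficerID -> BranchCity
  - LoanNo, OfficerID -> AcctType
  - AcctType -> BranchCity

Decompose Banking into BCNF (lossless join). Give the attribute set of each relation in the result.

Candidate key of the original relation: {LoanNo, OfficerID}.
Within {AcctType, Branch, BranchCity, LoanNo, OfficerID}: {Branch}⁺ ∩ {AcctType, Branch, BranchCity, LoanNo, OfficerID} = {AcctType, Branch, BranchCity}, not the whole set, so Branch -> AcctType, BranchCity violates BCNF; decompose into {AcctType, Branch, BranchCity} and {Branch, LoanNo, OfficerID}.
Within {AcctType, Branch, BranchCity}: {AcctType}⁺ ∩ {AcctType, Branch, BranchCity} = {AcctType, BranchCity}, not the whole set, so AcctType -> BranchCity violates BCNF; decompose into {AcctType, BranchCity} and {AcctType, Branch}.
{AcctType, BranchCity} is in BCNF.
{AcctType, Branch} is in BCNF.
{Branch, LoanNo, OfficerID} is in BCNF.

{AcctType, Branch}; {AcctType, BranchCity}; {Branch, LoanNo, OfficerID}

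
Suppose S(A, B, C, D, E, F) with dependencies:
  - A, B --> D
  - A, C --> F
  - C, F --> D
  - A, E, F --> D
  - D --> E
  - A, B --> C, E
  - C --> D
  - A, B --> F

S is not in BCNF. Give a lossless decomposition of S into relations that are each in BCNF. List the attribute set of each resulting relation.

Candidate key of the original relation: {A, B}.
{A, B, C, D, E, F}: {A, C} determines {A, C, D, E, F} here but is not a superkey — split on A, C --> D, E, F, giving {A, C, D, E, F} and {A, B, C}.
{A, C, D, E, F}: {C, F} determines {C, D, E, F} here but is not a superkey — split on C, F --> D, E, giving {C, D, E, F} and {A, C, F}.
{C, D, E, F}: {D} determines {D, E} here but is not a superkey — split on D --> E, giving {D, E} and {C, D, F}.
{D, E}: every determinant is a superkey — BCNF.
{C, D, F}: {C} determines {C, D} here but is not a superkey — split on C --> D, giving {C, D} and {C, F}.
{C, D}: every determinant is a superkey — BCNF.
{C, F}: every determinant is a superkey — BCNF.
{A, C, F}: every determinant is a superkey — BCNF.
{A, B, C}: every determinant is a superkey — BCNF.

{A, B, C}; {A, C, F}; {C, D}; {D, E}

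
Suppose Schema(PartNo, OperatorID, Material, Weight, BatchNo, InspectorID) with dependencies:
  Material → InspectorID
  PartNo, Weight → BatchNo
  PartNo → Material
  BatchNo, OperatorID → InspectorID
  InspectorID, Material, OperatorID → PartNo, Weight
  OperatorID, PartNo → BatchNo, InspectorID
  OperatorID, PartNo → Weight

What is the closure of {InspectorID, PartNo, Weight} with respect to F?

Start with {InspectorID, PartNo, Weight}.
PartNo, Weight → BatchNo applies; add {BatchNo} → now {BatchNo, InspectorID, PartNo, Weight}.
PartNo → Material applies; add {Material} → now {BatchNo, InspectorID, Material, PartNo, Weight}.
No further FD applies.

{BatchNo, InspectorID, Material, PartNo, Weight}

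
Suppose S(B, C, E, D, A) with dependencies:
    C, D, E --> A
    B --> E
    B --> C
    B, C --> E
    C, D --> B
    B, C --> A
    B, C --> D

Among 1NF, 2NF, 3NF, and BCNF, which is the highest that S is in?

Candidate keys: {B}, {C, D}. Prime attributes: {B, C, D}.
The left-hand side of every FD is a superkey, so BCNF is satisfied.

BCNF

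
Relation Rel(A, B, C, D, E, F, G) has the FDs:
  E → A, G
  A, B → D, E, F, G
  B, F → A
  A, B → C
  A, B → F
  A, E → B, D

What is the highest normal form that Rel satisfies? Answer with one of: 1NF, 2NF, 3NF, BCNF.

Candidate keys: {A, B}, {B, F}, {E}. Prime attributes: {A, B, E, F}.
Every FD has a superkey on the left, so the relation is in BCNF.

BCNF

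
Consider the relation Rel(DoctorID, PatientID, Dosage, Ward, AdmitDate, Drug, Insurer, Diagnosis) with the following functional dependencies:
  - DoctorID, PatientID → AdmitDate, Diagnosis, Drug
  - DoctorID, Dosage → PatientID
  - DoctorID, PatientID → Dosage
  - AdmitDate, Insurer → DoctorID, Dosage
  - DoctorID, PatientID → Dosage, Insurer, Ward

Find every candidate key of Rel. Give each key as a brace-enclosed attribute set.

Closure of {AdmitDate, Insurer} is {AdmitDate, Diagnosis, DoctorID, Dosage, Drug, Insurer, PatientID, Ward}, the whole schema; {AdmitDate, Insurer} is a candidate key.
Closure of {DoctorID, Dosage} is {AdmitDate, Diagnosis, DoctorID, Dosage, Drug, Insurer, PatientID, Ward}, the whole schema; {DoctorID, Dosage} is a candidate key.
Closure of {DoctorID, PatientID} is {AdmitDate, Diagnosis, DoctorID, Dosage, Drug, Insurer, PatientID, Ward}, the whole schema; {DoctorID, PatientID} is a candidate key.
Any other superkey properly contains one of these, so there are no further candidate keys.

{AdmitDate, Insurer}, {DoctorID, Dosage}, {DoctorID, PatientID}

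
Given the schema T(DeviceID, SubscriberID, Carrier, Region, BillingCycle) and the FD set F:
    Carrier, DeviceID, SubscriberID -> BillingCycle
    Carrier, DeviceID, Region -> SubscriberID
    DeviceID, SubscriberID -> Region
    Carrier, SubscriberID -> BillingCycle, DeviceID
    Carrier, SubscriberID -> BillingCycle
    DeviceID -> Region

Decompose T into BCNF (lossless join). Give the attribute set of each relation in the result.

{BillingCycle, Carrier, DeviceID, SubscriberID}; {DeviceID, Region}

Candidate keys of the original relation: {Carrier, DeviceID}, {Carrier, SubscriberID}.
{BillingCycle, Carrier, DeviceID, Region, SubscriberID}: {DeviceID, SubscriberID} determines {DeviceID, Region, SubscriberID} here but is not a superkey — split on DeviceID, SubscriberID -> Region, giving {DeviceID, Region, SubscriberID} and {BillingCycle, Carrier, DeviceID, SubscriberID}.
{DeviceID, Region, SubscriberID}: {DeviceID} determines {DeviceID, Region} here but is not a superkey — split on DeviceID -> Region, giving {DeviceID, Region} and {DeviceID, SubscriberID}.
{DeviceID, Region} has no BCNF violation.
{DeviceID, SubscriberID} has no BCNF violation.
{BillingCycle, Carrier, DeviceID, SubscriberID} has no BCNF violation.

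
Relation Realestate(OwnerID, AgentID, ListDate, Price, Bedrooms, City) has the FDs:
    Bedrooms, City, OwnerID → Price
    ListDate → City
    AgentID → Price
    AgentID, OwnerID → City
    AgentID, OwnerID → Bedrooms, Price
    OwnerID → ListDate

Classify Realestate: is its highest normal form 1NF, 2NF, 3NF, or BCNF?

Candidate key: {AgentID, OwnerID}. Prime attributes: {AgentID, OwnerID}.
For Bedrooms, City, OwnerID → Price we have {Bedrooms, City, OwnerID}⁺ = {Bedrooms, City, ListDate, OwnerID, Price}; {Bedrooms, City, OwnerID} is not a superkey, so BCNF fails.
Bedrooms, City, OwnerID → Price has non-prime {Price} on the right and a non-superkey on the left, so 3NF fails.
{AgentID} is a proper subset of the key {AgentID, OwnerID}, and {AgentID}⁺ contains the non-prime attribute {Price} — a partial dependency, so 2NF is violated.

1NF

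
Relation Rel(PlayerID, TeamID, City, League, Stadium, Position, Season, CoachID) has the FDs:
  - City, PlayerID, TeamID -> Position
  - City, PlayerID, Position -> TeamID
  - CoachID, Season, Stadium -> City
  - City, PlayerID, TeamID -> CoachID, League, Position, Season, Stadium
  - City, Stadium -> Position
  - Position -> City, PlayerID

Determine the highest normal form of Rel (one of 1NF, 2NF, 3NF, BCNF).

Candidate keys: {City, PlayerID, TeamID}, {City, Stadium}, {CoachID, Season, Stadium}, {Position}. Prime attributes: {City, CoachID, PlayerID, Position, Season, Stadium, TeamID}.
Every FD has a superkey on the left, so the relation is in BCNF.

BCNF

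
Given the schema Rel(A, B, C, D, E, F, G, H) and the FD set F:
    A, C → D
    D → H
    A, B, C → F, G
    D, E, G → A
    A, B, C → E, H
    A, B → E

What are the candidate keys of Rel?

{A, B, C}, {B, C, D, E, G}

Attributes never on any right-hand side: {B, C} — every candidate key must contain all of them.
Closure of {A, B, C} is {A, B, C, D, E, F, G, H}, the whole schema; {A, B, C} is a candidate key.
Closure of {B, C, D, E, G} is {A, B, C, D, E, F, G, H}, the whole schema; {B, C, D, E, G} is a candidate key.
No proper subset of any of these is a key, and no other minimal superkey exists.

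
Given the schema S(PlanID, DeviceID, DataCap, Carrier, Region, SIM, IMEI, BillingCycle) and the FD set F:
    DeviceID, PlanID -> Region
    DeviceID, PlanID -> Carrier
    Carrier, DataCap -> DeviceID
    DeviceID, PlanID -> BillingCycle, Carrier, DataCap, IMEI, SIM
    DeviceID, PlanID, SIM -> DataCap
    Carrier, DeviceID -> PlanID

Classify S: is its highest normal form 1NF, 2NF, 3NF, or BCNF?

Candidate keys: {Carrier, DataCap}, {Carrier, DeviceID}, {DeviceID, PlanID}. Prime attributes: {Carrier, DataCap, DeviceID, PlanID}.
The left-hand side of every FD is a superkey, so BCNF is satisfied.

BCNF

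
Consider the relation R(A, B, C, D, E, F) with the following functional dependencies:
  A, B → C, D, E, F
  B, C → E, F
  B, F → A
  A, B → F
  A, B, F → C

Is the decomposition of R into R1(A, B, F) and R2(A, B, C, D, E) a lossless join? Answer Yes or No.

The shared attributes are {A, B} and {A, B}⁺ = {A, B, C, D, E, F}.
This includes all of R1, so the common attributes are a superkey of R1 — the join is lossless.

Yes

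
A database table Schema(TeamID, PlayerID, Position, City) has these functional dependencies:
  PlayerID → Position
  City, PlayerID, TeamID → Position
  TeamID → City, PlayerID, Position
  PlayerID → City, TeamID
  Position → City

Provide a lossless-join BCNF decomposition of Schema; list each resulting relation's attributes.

Candidate keys of the original relation: {PlayerID}, {TeamID}.
Within {City, PlayerID, Position, TeamID}: {Position}⁺ ∩ {City, PlayerID, Position, TeamID} = {City, Position}, not the whole set, so Position → City violates BCNF; decompose into {City, Position} and {PlayerID, Position, TeamID}.
{City, Position} is in BCNF.
{PlayerID, Position, TeamID} is in BCNF.

{City, Position}; {PlayerID, Position, TeamID}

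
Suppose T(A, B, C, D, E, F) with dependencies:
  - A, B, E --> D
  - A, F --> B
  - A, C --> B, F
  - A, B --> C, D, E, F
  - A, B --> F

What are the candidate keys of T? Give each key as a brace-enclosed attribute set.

{A, B}, {A, C}, {A, F}

No FD produces {A}, so it must be in every candidate key.
{A, B}⁺ = {A, B, C, D, E, F} — all of the relation — so {A, B} is a candidate key.
{A, C}⁺ = {A, B, C, D, E, F} — all of the relation — so {A, C} is a candidate key.
{A, F}⁺ = {A, B, C, D, E, F} — all of the relation — so {A, F} is a candidate key.
Any other superkey properly contains one of these, so there are no further candidate keys.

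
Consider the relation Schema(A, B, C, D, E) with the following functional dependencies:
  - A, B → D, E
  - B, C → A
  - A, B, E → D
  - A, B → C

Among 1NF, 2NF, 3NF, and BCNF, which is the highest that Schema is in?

BCNF

Candidate keys: {A, B}, {B, C}. Prime attributes: {A, B, C}.
Each dependency's left side is a superkey — BCNF holds.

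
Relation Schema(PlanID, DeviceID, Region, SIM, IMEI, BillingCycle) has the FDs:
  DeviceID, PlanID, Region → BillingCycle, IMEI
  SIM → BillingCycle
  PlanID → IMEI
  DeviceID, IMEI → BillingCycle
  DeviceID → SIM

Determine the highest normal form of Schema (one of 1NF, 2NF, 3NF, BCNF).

Candidate key: {DeviceID, PlanID, Region}. Prime attributes: {DeviceID, PlanID, Region}.
For SIM → BillingCycle we have {SIM}⁺ = {BillingCycle, SIM}; {SIM} is not a superkey, so BCNF fails.
SIM → BillingCycle determines the non-prime attribute {BillingCycle} from a non-superkey — 3NF is violated.
{DeviceID} is a proper subset of the key {DeviceID, PlanID, Region}, and {DeviceID}⁺ contains the non-prime attributes {BillingCycle, SIM} — a partial dependency, so 2NF is violated.

1NF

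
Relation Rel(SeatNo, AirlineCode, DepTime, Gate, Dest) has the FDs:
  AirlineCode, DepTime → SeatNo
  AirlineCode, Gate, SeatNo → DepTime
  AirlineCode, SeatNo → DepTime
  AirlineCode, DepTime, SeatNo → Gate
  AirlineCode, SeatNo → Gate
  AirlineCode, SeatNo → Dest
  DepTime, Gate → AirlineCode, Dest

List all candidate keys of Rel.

{AirlineCode, DepTime}, {AirlineCode, SeatNo}, {DepTime, Gate}

{AirlineCode, DepTime}⁺ = {AirlineCode, DepTime, Dest, Gate, SeatNo}, which is every attribute, so {AirlineCode, DepTime} is a candidate key.
{AirlineCode, SeatNo}⁺ = {AirlineCode, DepTime, Dest, Gate, SeatNo}, which is every attribute, so {AirlineCode, SeatNo} is a candidate key.
{DepTime, Gate}⁺ = {AirlineCode, DepTime, Dest, Gate, SeatNo}, which is every attribute, so {DepTime, Gate} is a candidate key.
Any other superkey properly contains one of these, so there are no further candidate keys.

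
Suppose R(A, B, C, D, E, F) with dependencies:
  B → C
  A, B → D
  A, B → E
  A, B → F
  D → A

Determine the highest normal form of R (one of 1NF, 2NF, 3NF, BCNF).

Candidate keys: {A, B}, {B, D}. Prime attributes: {A, B, D}.
B → C: {B}⁺ = {B, C}, which is not all of the attributes, so the left side is not a superkey — BCNF is violated.
B → C has non-prime {C} on the right and a non-superkey on the left, so 3NF fails.
Since {B} ⊂ {A, B} and {B}⁺ ⊇ {C} with {C} non-prime, there is a partial dependency; 2NF fails.

1NF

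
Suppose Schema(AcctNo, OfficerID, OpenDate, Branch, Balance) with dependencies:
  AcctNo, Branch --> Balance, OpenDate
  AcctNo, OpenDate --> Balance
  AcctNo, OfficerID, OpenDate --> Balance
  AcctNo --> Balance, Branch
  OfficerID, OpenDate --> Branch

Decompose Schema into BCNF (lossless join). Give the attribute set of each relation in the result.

Candidate key of the original relation: {AcctNo, OfficerID}.
Within {AcctNo, Balance, Branch, OfficerID, OpenDate}: {AcctNo, Branch}⁺ ∩ {AcctNo, Balance, Branch, OfficerID, OpenDate} = {AcctNo, Balance, Branch, OpenDate}, not the whole set, so AcctNo, Branch --> Balance, OpenDate violates BCNF; decompose into {AcctNo, Balance, Branch, OpenDate} and {AcctNo, Branch, OfficerID}.
{AcctNo, Balance, Branch, OpenDate}: every determinant is a superkey — BCNF.
Within {AcctNo, Branch, OfficerID}: {AcctNo}⁺ ∩ {AcctNo, Branch, OfficerID} = {AcctNo, Branch}, not the whole set, so AcctNo --> Branch violates BCNF; decompose into {AcctNo, Branch} and {AcctNo, OfficerID}.
{AcctNo, Branch}: every determinant is a superkey — BCNF.
{AcctNo, OfficerID}: every determinant is a superkey — BCNF.

{AcctNo, Balance, Branch, OpenDate}; {AcctNo, OfficerID}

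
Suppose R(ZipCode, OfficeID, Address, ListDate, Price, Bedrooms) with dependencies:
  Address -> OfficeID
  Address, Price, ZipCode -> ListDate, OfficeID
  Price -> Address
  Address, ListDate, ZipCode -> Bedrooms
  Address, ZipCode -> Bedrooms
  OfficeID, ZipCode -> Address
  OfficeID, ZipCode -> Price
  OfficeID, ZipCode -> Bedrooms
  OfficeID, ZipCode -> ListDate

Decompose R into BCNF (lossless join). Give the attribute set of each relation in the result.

{Address, OfficeID}; {Address, Price}; {Bedrooms, ListDate, Price, ZipCode}

Candidate keys of the original relation: {Address, ZipCode}, {OfficeID, ZipCode}, {Price, ZipCode}.
In {Address, Bedrooms, ListDate, OfficeID, Price, ZipCode}, {Address} is not a superkey ({Address}⁺ restricted to this set is {Address, OfficeID}), so split on Address -> OfficeID into {Address, OfficeID} and {Address, Bedrooms, ListDate, Price, ZipCode}.
{Address, OfficeID} has no BCNF violation.
In {Address, Bedrooms, ListDate, Price, ZipCode}, {Price} is not a superkey ({Price}⁺ restricted to this set is {Address, Price}), so split on Price -> Address into {Address, Price} and {Bedrooms, ListDate, Price, ZipCode}.
{Address, Price} has no BCNF violation.
{Bedrooms, ListDate, Price, ZipCode} has no BCNF violation.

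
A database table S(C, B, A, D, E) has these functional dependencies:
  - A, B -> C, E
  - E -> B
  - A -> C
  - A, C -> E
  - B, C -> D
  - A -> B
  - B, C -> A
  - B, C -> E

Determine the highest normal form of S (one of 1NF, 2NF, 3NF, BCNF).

Candidate keys: {A}, {B, C}, {C, E}. Prime attributes: {A, B, C, E}.
For E -> B we have {E}⁺ = {B, E}; {E} is not a superkey, so BCNF fails.
Its right-hand attributes {B} are all prime, as are those of every other non-superkey FD — the relation is in 3NF.

3NF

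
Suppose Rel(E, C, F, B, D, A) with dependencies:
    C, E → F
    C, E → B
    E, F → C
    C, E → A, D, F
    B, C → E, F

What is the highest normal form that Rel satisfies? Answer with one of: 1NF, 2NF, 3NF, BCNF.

Candidate keys: {B, C}, {C, E}, {E, F}. Prime attributes: {B, C, E, F}.
Every FD has a superkey on the left, so the relation is in BCNF.

BCNF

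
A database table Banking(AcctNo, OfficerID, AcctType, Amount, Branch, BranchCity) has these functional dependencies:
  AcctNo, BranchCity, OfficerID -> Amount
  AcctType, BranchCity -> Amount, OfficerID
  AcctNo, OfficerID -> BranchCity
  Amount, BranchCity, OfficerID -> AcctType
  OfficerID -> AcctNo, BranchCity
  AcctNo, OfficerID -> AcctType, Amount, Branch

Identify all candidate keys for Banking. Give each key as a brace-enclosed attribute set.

{OfficerID}⁺ = {AcctNo, AcctType, Amount, Branch, BranchCity, OfficerID} — all of the relation — so {OfficerID} is a candidate key.
{AcctType, BranchCity}⁺ = {AcctNo, AcctType, Amount, Branch, BranchCity, OfficerID} — all of the relation — so {AcctType, BranchCity} is a candidate key.
No proper subset of any of these is a key, and no other minimal superkey exists.

{AcctType, BranchCity}, {OfficerID}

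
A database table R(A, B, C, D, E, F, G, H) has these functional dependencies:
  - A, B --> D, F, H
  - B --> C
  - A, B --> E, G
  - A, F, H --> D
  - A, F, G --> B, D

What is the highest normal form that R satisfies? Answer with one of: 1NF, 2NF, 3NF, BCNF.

1NF

Candidate keys: {A, B}, {A, F, G}. Prime attributes: {A, B, F, G}.
B --> C breaks BCNF: {B}⁺ = {B, C}, so {B} is not a superkey.
B --> C has non-prime {C} on the right and a non-superkey on the left, so 3NF fails.
The proper key subset {B} of {A, B} determines non-prime {C}, so the relation is not even in 2NF.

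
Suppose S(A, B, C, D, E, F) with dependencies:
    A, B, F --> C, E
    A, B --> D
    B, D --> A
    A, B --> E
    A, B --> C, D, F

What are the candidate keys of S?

{A, B}, {B, D}

No FD produces {B}, so it must be in every candidate key.
{A, B} is a candidate key since {A, B}⁺ = {A, B, C, D, E, F} covers every attribute.
{B, D} is a candidate key since {B, D}⁺ = {A, B, C, D, E, F} covers every attribute.
These are minimal and exhaustive — every other superkey contains one of them.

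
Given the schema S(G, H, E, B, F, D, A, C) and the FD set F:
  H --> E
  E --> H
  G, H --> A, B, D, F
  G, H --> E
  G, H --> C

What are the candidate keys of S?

{E, G}, {G, H}

Attributes never on any right-hand side: {G} — every candidate key must contain it.
{E, G} is a candidate key since {E, G}⁺ = {A, B, C, D, E, F, G, H} covers every attribute.
{G, H} is a candidate key since {G, H}⁺ = {A, B, C, D, E, F, G, H} covers every attribute.
No proper subset of any of these is a key, and no other minimal superkey exists.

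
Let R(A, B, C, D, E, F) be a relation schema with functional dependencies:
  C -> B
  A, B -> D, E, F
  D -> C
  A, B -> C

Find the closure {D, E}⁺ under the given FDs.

{B, C, D, E}

Start with {D, E}.
D -> C applies; add {C} → now {C, D, E}.
C -> B applies; add {B} → now {B, C, D, E}.
No further FD applies.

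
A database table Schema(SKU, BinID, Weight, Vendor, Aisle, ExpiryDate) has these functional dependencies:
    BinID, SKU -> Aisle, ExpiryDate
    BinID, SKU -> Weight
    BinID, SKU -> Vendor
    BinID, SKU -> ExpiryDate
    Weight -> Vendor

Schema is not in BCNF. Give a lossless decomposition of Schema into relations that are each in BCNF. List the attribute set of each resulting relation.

Candidate key of the original relation: {BinID, SKU}.
Within {Aisle, BinID, ExpiryDate, SKU, Vendor, Weight}: {Weight}⁺ ∩ {Aisle, BinID, ExpiryDate, SKU, Vendor, Weight} = {Vendor, Weight}, not the whole set, so Weight -> Vendor violates BCNF; decompose into {Vendor, Weight} and {Aisle, BinID, ExpiryDate, SKU, Weight}.
{Vendor, Weight}: every determinant is a superkey — BCNF.
{Aisle, BinID, ExpiryDate, SKU, Weight}: every determinant is a superkey — BCNF.

{Aisle, BinID, ExpiryDate, SKU, Weight}; {Vendor, Weight}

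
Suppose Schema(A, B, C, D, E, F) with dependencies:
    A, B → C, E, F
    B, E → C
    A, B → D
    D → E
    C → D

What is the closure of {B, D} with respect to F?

{B, C, D, E}

Start with {B, D}.
D → E applies; add {E} → now {B, D, E}.
B, E → C applies; add {C} → now {B, C, D, E}.
No further FD applies.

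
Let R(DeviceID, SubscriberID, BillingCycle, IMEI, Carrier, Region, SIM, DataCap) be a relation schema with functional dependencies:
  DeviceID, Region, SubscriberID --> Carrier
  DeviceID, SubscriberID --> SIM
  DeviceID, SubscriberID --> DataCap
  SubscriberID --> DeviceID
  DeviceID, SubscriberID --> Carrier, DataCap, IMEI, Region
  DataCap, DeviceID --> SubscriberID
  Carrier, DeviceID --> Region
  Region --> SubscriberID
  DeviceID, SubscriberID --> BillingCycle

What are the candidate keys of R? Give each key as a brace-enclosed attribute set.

{Carrier, DeviceID}, {DataCap, DeviceID}, {Region}, {SubscriberID}

{Region}⁺ = {BillingCycle, Carrier, DataCap, DeviceID, IMEI, Region, SIM, SubscriberID}, which is every attribute, so {Region} is a candidate key.
{SubscriberID}⁺ = {BillingCycle, Carrier, DataCap, DeviceID, IMEI, Region, SIM, SubscriberID}, which is every attribute, so {SubscriberID} is a candidate key.
{Carrier, DeviceID}⁺ = {BillingCycle, Carrier, DataCap, DeviceID, IMEI, Region, SIM, SubscriberID}, which is every attribute, so {Carrier, DeviceID} is a candidate key.
{DataCap, DeviceID}⁺ = {BillingCycle, Carrier, DataCap, DeviceID, IMEI, Region, SIM, SubscriberID}, which is every attribute, so {DataCap, DeviceID} is a candidate key.
These are minimal and exhaustive — every other superkey contains one of them.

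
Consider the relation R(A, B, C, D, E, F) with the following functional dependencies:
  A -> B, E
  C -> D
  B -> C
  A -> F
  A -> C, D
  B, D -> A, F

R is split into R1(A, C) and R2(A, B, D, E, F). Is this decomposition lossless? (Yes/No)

Yes

R1 ∩ R2 = {A}; its closure under F is {A, B, C, D, E, F}.
This includes all of R1, so the common attributes are a superkey of R1 — the join is lossless.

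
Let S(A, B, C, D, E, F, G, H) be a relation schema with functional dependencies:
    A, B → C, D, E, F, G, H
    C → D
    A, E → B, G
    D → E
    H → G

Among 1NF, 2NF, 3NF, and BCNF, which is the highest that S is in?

Candidate keys: {A, B}, {A, C}, {A, D}, {A, E}. Prime attributes: {A, B, C, D, E}.
For C → D we have {C}⁺ = {C, D, E}; {C} is not a superkey, so BCNF fails.
H → G has non-prime {G} on the right and a non-superkey on the left, so 3NF fails.
No proper subset of a key has a non-prime attribute in its closure, so there is no partial dependency; 2NF holds.

2NF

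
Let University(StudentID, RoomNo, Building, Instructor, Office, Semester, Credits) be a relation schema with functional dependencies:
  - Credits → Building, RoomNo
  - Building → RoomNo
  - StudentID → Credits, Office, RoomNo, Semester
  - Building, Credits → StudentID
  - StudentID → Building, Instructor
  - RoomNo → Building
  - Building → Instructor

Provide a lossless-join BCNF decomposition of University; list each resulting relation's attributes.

Candidate keys of the original relation: {Credits}, {StudentID}.
Within {Building, Credits, Instructor, Office, RoomNo, Semester, StudentID}: {Building}⁺ ∩ {Building, Credits, Instructor, Office, RoomNo, Semester, StudentID} = {Building, Instructor, RoomNo}, not the whole set, so Building → Instructor, RoomNo violates BCNF; decompose into {Building, Instructor, RoomNo} and {Building, Credits, Office, Semester, StudentID}.
{Building, Instructor, RoomNo} is in BCNF.
{Building, Credits, Office, Semester, StudentID} is in BCNF.

{Building, Credits, Office, Semester, StudentID}; {Building, Instructor, RoomNo}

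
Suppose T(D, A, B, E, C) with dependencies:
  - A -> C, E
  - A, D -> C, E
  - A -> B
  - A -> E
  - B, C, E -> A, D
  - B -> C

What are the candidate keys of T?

{A}, {B, E}

{A} is a candidate key since {A}⁺ = {A, B, C, D, E} covers every attribute.
{B, E} is a candidate key since {B, E}⁺ = {A, B, C, D, E} covers every attribute.
These are minimal and exhaustive — every other superkey contains one of them.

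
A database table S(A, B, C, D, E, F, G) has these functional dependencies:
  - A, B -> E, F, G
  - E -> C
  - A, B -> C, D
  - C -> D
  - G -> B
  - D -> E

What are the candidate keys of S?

{A, B}, {A, G}

No FD produces {A}, so it must be in every candidate key.
Closure of {A, B} is {A, B, C, D, E, F, G}, the whole schema; {A, B} is a candidate key.
Closure of {A, G} is {A, B, C, D, E, F, G}, the whole schema; {A, G} is a candidate key.
Any other superkey properly contains one of these, so there are no further candidate keys.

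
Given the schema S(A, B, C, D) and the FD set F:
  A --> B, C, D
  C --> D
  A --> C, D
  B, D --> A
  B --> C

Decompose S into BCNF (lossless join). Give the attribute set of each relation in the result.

Candidate keys of the original relation: {A}, {B}.
Within {A, B, C, D}: {C}⁺ ∩ {A, B, C, D} = {C, D}, not the whole set, so C --> D violates BCNF; decompose into {C, D} and {A, B, C}.
{C, D}: every determinant is a superkey — BCNF.
{A, B, C}: every determinant is a superkey — BCNF.

{A, B, C}; {C, D}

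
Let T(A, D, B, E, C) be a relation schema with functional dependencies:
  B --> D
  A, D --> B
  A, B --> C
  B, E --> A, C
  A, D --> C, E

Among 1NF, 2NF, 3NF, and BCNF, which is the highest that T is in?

Candidate keys: {A, B}, {A, D}, {B, E}. Prime attributes: {A, B, D, E}.
B --> D breaks BCNF: {B}⁺ = {B, D}, so {B} is not a superkey.
Since {D} ⊆ prime attributes and every other non-superkey FD also has a prime right side, the schema is in 3NF.

3NF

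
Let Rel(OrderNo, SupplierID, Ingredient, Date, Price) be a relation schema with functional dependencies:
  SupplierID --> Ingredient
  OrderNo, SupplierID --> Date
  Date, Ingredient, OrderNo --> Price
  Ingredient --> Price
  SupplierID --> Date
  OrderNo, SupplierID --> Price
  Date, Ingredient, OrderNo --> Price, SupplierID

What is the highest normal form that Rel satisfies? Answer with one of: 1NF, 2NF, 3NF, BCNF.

1NF

Candidate keys: {Date, Ingredient, OrderNo}, {OrderNo, SupplierID}. Prime attributes: {Date, Ingredient, OrderNo, SupplierID}.
For SupplierID --> Ingredient we have {SupplierID}⁺ = {Date, Ingredient, Price, SupplierID}; {SupplierID} is not a superkey, so BCNF fails.
Ingredient --> Price determines the non-prime attribute {Price} from a non-superkey — 3NF is violated.
The proper key subset {SupplierID} of {OrderNo, SupplierID} determines non-prime {Price}, so the relation is not even in 2NF.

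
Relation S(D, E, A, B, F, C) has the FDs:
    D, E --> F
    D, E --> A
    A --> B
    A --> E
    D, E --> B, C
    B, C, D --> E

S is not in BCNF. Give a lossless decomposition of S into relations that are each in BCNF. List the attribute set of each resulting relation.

Candidate keys of the original relation: {A, D}, {B, C, D}, {D, E}.
Within {A, B, C, D, E, F}: {A}⁺ ∩ {A, B, C, D, E, F} = {A, B, E}, not the whole set, so A --> B, E violates BCNF; decompose into {A, B, E} and {A, C, D, F}.
{A, B, E} is in BCNF.
{A, C, D, F} is in BCNF.

{A, B, E}; {A, C, D, F}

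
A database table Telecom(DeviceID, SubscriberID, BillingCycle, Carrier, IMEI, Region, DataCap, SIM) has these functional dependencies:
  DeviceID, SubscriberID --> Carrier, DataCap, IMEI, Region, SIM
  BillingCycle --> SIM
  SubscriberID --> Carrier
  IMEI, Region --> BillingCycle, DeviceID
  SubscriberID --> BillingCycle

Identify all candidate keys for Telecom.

{DeviceID, SubscriberID}, {IMEI, Region, SubscriberID}

{SubscriberID} never appears on the right of any FD, so every key must include it.
{DeviceID, SubscriberID} is a candidate key since {DeviceID, SubscriberID}⁺ = {BillingCycle, Carrier, DataCap, DeviceID, IMEI, Region, SIM, SubscriberID} covers every attribute.
{IMEI, Region, SubscriberID} is a candidate key since {IMEI, Region, SubscriberID}⁺ = {BillingCycle, Carrier, DataCap, DeviceID, IMEI, Region, SIM, SubscriberID} covers every attribute.
Any other superkey properly contains one of these, so there are no further candidate keys.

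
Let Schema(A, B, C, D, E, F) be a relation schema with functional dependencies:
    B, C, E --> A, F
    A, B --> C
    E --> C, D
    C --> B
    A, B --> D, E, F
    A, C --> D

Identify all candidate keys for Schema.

{E}⁺ = {A, B, C, D, E, F} — all of the relation — so {E} is a candidate key.
{A, B}⁺ = {A, B, C, D, E, F} — all of the relation — so {A, B} is a candidate key.
{A, C}⁺ = {A, B, C, D, E, F} — all of the relation — so {A, C} is a candidate key.
These are minimal and exhaustive — every other superkey contains one of them.

{A, B}, {A, C}, {E}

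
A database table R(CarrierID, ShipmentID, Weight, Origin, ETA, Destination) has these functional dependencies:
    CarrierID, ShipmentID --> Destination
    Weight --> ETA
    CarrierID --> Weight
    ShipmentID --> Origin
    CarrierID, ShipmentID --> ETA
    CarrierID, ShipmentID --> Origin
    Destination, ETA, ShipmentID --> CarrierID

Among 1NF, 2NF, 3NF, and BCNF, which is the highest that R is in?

1NF

Candidate keys: {CarrierID, ShipmentID}, {Destination, ETA, ShipmentID}, {Destination, ShipmentID, Weight}. Prime attributes: {CarrierID, Destination, ETA, ShipmentID, Weight}.
For Weight --> ETA we have {Weight}⁺ = {ETA, Weight}; {Weight} is not a superkey, so BCNF fails.
ShipmentID --> Origin has non-prime {Origin} on the right and a non-superkey on the left, so 3NF fails.
The proper key subset {ShipmentID} of {CarrierID, ShipmentID} determines non-prime {Origin}, so the relation is not even in 2NF.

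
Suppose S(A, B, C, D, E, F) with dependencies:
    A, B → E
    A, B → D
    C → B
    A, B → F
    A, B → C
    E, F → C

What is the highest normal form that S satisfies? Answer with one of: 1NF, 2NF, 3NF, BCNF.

3NF

Candidate keys: {A, B}, {A, C}, {A, E, F}. Prime attributes: {A, B, C, E, F}.
C → B: {C}⁺ = {B, C}, which is not all of the attributes, so the left side is not a superkey — BCNF is violated.
But every attribute on its right side ({B}) is prime, and the same holds for every other non-superkey FD, so 3NF still holds.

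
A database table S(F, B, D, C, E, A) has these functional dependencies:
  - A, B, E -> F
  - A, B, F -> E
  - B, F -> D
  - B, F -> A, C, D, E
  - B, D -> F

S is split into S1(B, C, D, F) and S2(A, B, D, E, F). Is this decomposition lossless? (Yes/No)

Yes

The shared attributes are {B, D, F} and {B, D, F}⁺ = {A, B, C, D, E, F}.
Since S1 ⊆ {A, B, C, D, E, F}, the intersection is a superkey of S1; the decomposition is lossless.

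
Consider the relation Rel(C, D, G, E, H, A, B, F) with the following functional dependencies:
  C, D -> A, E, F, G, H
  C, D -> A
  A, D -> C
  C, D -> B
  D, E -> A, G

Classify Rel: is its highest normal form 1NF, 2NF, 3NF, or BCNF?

Candidate keys: {A, D}, {C, D}, {D, E}. Prime attributes: {A, C, D, E}.
The left-hand side of every FD is a superkey, so BCNF is satisfied.

BCNF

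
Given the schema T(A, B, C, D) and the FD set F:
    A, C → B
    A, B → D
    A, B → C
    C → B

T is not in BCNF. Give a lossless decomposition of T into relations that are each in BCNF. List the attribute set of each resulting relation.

{A, C, D}; {B, C}

Candidate keys of the original relation: {A, B}, {A, C}.
Within {A, B, C, D}: {C}⁺ ∩ {A, B, C, D} = {B, C}, not the whole set, so C → B violates BCNF; decompose into {B, C} and {A, C, D}.
{B, C} has no BCNF violation.
{A, C, D} has no BCNF violation.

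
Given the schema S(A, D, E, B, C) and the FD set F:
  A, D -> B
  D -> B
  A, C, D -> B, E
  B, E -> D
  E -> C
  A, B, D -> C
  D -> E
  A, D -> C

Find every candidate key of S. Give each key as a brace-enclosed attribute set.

{A, B, E}, {A, D}

Attributes never on any right-hand side: {A} — every candidate key must contain it.
{A, D} is a candidate key since {A, D}⁺ = {A, B, C, D, E} covers every attribute.
{A, B, E} is a candidate key since {A, B, E}⁺ = {A, B, C, D, E} covers every attribute.
No proper subset of any of these is a key, and no other minimal superkey exists.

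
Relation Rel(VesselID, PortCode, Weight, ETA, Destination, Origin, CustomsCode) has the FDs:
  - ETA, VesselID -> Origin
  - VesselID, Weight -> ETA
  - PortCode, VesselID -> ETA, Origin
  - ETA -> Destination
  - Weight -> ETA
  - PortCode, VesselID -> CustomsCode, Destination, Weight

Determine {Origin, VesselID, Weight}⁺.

Start with {Origin, VesselID, Weight}.
VesselID, Weight -> ETA applies; add {ETA} → now {ETA, Origin, VesselID, Weight}.
ETA -> Destination applies; add {Destination} → now {Destination, ETA, Origin, VesselID, Weight}.
No further FD applies.

{Destination, ETA, Origin, VesselID, Weight}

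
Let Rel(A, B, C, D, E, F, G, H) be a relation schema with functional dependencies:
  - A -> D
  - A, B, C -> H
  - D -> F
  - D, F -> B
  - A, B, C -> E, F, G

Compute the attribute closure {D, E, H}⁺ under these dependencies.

Start with {D, E, H}.
D -> F applies; add {F} → now {D, E, F, H}.
D, F -> B applies; add {B} → now {B, D, E, F, H}.
No further FD applies.

{B, D, E, F, H}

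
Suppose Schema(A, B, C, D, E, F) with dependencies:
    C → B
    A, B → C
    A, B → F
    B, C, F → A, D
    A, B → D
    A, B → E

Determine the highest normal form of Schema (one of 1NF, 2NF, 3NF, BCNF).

Candidate keys: {A, B}, {A, C}, {C, F}. Prime attributes: {A, B, C, F}.
C → B: {C}⁺ = {B, C}, which is not all of the attributes, so the left side is not a superkey — BCNF is violated.
But every attribute on its right side ({B}) is prime, and the same holds for every other non-superkey FD, so 3NF still holds.

3NF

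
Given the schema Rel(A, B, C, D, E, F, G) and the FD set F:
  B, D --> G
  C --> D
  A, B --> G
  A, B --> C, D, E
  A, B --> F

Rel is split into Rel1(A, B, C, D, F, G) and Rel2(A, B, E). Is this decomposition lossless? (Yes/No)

Yes

Common attributes: {A, B}; their closure is {A, B, C, D, E, F, G}.
This includes all of Rel1, so the common attributes are a superkey of Rel1 — the join is lossless.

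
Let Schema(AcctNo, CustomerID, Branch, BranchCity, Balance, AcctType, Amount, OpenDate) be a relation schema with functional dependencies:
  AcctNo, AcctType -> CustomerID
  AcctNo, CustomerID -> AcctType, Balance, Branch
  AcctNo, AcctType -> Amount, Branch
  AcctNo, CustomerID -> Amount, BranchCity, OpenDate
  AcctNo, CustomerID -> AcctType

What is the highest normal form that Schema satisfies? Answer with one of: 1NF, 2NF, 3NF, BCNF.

Candidate keys: {AcctNo, AcctType}, {AcctNo, CustomerID}. Prime attributes: {AcctNo, AcctType, CustomerID}.
Each dependency's left side is a superkey — BCNF holds.

BCNF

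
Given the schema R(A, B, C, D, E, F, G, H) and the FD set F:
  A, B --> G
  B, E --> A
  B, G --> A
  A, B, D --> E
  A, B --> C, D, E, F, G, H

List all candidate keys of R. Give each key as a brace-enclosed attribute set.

{A, B}, {B, E}, {B, G}

{B} never appears on the right of any FD, so every key must include it.
Closure of {A, B} is {A, B, C, D, E, F, G, H}, the whole schema; {A, B} is a candidate key.
Closure of {B, E} is {A, B, C, D, E, F, G, H}, the whole schema; {B, E} is a candidate key.
Closure of {B, G} is {A, B, C, D, E, F, G, H}, the whole schema; {B, G} is a candidate key.
No proper subset of any of these is a key, and no other minimal superkey exists.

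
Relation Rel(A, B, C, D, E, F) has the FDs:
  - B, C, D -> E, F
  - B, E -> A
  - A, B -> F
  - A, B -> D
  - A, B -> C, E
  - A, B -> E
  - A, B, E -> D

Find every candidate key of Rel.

No FD produces {B}, so it must be in every candidate key.
Closure of {A, B} is {A, B, C, D, E, F}, the whole schema; {A, B} is a candidate key.
Closure of {B, E} is {A, B, C, D, E, F}, the whole schema; {B, E} is a candidate key.
Closure of {B, C, D} is {A, B, C, D, E, F}, the whole schema; {B, C, D} is a candidate key.
These are minimal and exhaustive — every other superkey contains one of them.

{A, B}, {B, C, D}, {B, E}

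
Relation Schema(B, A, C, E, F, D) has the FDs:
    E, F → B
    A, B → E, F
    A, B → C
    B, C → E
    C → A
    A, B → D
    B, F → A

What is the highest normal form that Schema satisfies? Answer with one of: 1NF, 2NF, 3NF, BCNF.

Candidate keys: {A, B}, {B, C}, {B, F}, {E, F}. Prime attributes: {A, B, C, E, F}.
C → A: {C}⁺ = {A, C}, which is not all of the attributes, so the left side is not a superkey — BCNF is violated.
Since {A} ⊆ prime attributes and every other non-superkey FD also has a prime right side, the schema is in 3NF.

3NF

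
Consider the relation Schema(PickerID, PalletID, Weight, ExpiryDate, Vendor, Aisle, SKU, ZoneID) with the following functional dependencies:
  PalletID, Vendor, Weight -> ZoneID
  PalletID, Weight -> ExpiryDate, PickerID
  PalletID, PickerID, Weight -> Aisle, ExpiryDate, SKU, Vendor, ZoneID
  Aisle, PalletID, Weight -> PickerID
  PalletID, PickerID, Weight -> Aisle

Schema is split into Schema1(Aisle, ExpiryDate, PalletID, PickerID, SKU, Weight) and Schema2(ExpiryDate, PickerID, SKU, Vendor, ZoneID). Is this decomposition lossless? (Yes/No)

Schema1 ∩ Schema2 = {ExpiryDate, PickerID, SKU}; its closure under F is {ExpiryDate, PickerID, SKU}.
Schema1 ⊄ {ExpiryDate, PickerID, SKU} and Schema2 ⊄ {ExpiryDate, PickerID, SKU}, so the split is lossy.

No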